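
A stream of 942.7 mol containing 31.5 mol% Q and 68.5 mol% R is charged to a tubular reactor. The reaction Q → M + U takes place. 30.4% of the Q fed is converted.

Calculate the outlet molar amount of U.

Q reacted = 0.304 × 297 = 90.27 mol; ν_Q = −1, so ξ = 90.27/1 = 90.27 mol.
Outlet amounts (n = n₀ + ν ξ):
  Q: 297 − 1(90.27) = 206.7
  M: 0 + 1(90.27) = 90.27
  U: 0 + 1(90.27) = 90.27
  R: 645.7 (inert)

90.3 mol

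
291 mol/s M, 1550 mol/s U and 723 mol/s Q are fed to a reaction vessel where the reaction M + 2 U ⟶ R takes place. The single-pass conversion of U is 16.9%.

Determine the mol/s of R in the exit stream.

U reacted = 0.169 × 1550 = 262 mol/s; ν_U = −2, so ξ = 262/2 = 131 mol/s.
Outlet amounts (n = n₀ + ν ξ):
  M: 291 − 1(131) = 160
  U: 1550 − 2(131) = 1288
  R: 0 + 1(131) = 131
  Q: 723 (inert)

131 mol/s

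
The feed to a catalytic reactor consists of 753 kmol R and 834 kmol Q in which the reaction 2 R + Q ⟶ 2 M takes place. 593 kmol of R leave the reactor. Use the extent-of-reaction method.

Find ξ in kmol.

ξ = 80 kmol

For R: n = n₀ − 2ξ → 593 = 753 − 2ξ, giving ξ = 80 kmol.
Outlet amounts (n = n₀ + ν ξ):
  R: 753 − 2(80) = 593
  Q: 834 − 1(80) = 754
  M: 0 + 2(80) = 160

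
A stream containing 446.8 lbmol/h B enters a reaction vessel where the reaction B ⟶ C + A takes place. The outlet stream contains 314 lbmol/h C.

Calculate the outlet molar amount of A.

314 lbmol/h

For C: n = n₀ + 1ξ → 314 = 0 + 1ξ, giving ξ = 314 lbmol/h.
Outlet amounts (n = n₀ + ν ξ):
  B: 446.8 − 1(314) = 132.8
  C: 0 + 1(314) = 314
  A: 0 + 1(314) = 314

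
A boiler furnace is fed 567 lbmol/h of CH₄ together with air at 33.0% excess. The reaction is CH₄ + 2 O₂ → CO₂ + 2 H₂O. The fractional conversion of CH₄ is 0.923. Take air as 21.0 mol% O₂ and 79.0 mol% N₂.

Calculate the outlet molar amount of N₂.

5670 lbmol/h

Stoichiometric O₂ = 2 × 567 = 1134 lbmol/h; O₂ fed = 1134 × 1.330 = 1508 lbmol/h.
N₂ fed = 1508 × 79/21 = 5674 lbmol/h.
Fuel reacted = 0.923 × 567 → ξ = 523.3 lbmol/h.
Outlet (n = n₀ + ν ξ):
  CH₄: 567 − 1(523.3) = 43.66
  O₂: 1508 − 2(523.3) = 461.5
  N₂: 5674 (inert)
  CO₂: 0 + 1(523.3) = 523.3
  H₂O: 0 + 2(523.3) = 1047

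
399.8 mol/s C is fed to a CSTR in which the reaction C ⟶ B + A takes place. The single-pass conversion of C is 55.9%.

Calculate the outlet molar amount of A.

223 mol/s

C reacted = 0.559 × 399.8 = 223.5 mol/s; ν_C = −1, so ξ = 223.5/1 = 223.5 mol/s.
Outlet amounts (n = n₀ + ν ξ):
  C: 399.8 − 1(223.5) = 176.3
  B: 0 + 1(223.5) = 223.5
  A: 0 + 1(223.5) = 223.5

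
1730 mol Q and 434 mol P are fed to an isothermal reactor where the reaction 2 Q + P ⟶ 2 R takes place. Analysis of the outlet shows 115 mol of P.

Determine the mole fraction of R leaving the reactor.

For P: n = n₀ − 1ξ → 115 = 434 − 1ξ, giving ξ = 319 mol.
Outlet amounts (n = n₀ + ν ξ):
  Q: 1730 − 2(319) = 1092
  P: 434 − 1(319) = 115
  R: 0 + 2(319) = 638
Total out = 1845 mol; y_R = 638 / 1845 = 0.3458.

0.346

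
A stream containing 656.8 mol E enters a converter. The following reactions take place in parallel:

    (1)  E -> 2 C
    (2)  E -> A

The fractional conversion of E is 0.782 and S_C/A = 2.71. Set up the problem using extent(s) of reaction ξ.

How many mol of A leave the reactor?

218 mol

Conversion of E: E consumed = 0.782 × 656.8 = 513.6 mol = 1ξ₁ + 1ξ₂.
Selectivity: 2ξ₁ / (1ξ₂) = 2.71 → ξ₁ = 1.355 ξ₂.
Substitute: (1·1.355 + 1) ξ₂ = 513.6 → ξ₂ = 218.1 mol, ξ₁ = 295.5 mol.
Outlet amounts (n = n₀ + Σ ν·ξ):
  E: 656.8 − 1(295.5) − 1(218.1) = 143.2
  C: 0 + 2(295.5) = 591
  A: 0 + 1(218.1) = 218.1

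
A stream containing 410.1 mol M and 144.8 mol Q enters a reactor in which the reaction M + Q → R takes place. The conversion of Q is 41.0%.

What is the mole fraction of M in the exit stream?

0.708

Q reacted = 0.41 × 144.8 = 59.37 mol; ν_Q = −1, so ξ = 59.37/1 = 59.37 mol.
Outlet amounts (n = n₀ + ν ξ):
  M: 410.1 − 1(59.37) = 350.7
  Q: 144.8 − 1(59.37) = 85.43
  R: 0 + 1(59.37) = 59.37
Total out = 495.5 mol; y_M = 350.7 / 495.5 = 0.7078.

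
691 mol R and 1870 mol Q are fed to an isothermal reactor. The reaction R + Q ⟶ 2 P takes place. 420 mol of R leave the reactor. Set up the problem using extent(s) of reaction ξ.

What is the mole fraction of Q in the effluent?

For R: n = n₀ − 1ξ → 420 = 691 − 1ξ, giving ξ = 271 mol.
Outlet amounts (n = n₀ + ν ξ):
  R: 691 − 1(271) = 420
  Q: 1870 − 1(271) = 1599
  P: 0 + 2(271) = 542
Total out = 2561 mol; y_Q = 1599 / 2561 = 0.6244.

0.624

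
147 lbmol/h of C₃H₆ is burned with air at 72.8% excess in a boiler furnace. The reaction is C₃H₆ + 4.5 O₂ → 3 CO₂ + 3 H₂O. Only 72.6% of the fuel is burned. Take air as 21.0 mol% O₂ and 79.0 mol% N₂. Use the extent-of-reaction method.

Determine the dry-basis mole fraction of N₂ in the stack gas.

Stoichiometric O₂ = 4.5 × 147 = 661.5 lbmol/h; O₂ fed = 661.5 × 1.728 = 1143 lbmol/h.
N₂ fed = 1143 × 79/21 = 4300 lbmol/h.
Fuel reacted = 0.726 × 147 → ξ = 106.7 lbmol/h.
Outlet (n = n₀ + ν ξ):
  C₃H₆: 147 − 1(106.7) = 40.28
  O₂: 1143 − 4.5(106.7) = 662.8
  N₂: 4300 (inert)
  CO₂: 0 + 3(106.7) = 320.2
  H₂O: 0 + 3(106.7) = 320.2
Dry total = 5323 lbmol/h; y_N₂ (dry) = 4300 / 5323 = 0.8078.

0.808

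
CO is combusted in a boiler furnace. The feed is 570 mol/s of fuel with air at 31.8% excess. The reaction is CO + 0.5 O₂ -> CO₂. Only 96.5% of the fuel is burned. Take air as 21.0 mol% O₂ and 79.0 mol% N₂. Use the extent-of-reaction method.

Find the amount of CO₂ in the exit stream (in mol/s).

Stoichiometric O₂ = 0.5 × 570 = 285 mol/s; O₂ fed = 285 × 1.318 = 375.6 mol/s.
N₂ fed = 375.6 × 79/21 = 1413 mol/s.
Fuel reacted = 0.965 × 570 → ξ = 550 mol/s.
Outlet (n = n₀ + ν ξ):
  CO: 570 − 1(550) = 19.95
  O₂: 375.6 − 0.5(550) = 100.6
  N₂: 1413 (inert)
  CO₂: 0 + 1(550) = 550

550 mol/s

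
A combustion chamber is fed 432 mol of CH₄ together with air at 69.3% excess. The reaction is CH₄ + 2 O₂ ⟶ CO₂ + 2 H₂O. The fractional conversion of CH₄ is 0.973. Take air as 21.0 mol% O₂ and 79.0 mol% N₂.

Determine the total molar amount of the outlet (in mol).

Stoichiometric O₂ = 2 × 432 = 864 mol; O₂ fed = 864 × 1.693 = 1463 mol.
N₂ fed = 1463 × 79/21 = 5503 mol.
Fuel reacted = 0.973 × 432 → ξ = 420.3 mol.
Outlet (n = n₀ + ν ξ):
  CH₄: 432 − 1(420.3) = 11.66
  O₂: 1463 − 2(420.3) = 622.1
  N₂: 5503 (inert)
  CO₂: 0 + 1(420.3) = 420.3
  H₂O: 0 + 2(420.3) = 840.7
Total out = 11.66 + 622.1 + 5503 + 420.3 + 840.7 = 7397 mol.

7400 mol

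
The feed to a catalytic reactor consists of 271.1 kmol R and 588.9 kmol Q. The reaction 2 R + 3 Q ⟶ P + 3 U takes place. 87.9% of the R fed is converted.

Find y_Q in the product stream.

R reacted = 0.879 × 271.1 = 238.3 kmol; ν_R = −2, so ξ = 238.3/2 = 119.1 kmol.
Outlet amounts (n = n₀ + ν ξ):
  R: 271.1 − 2(119.1) = 32.8
  Q: 588.9 − 3(119.1) = 231.5
  P: 0 + 1(119.1) = 119.1
  U: 0 + 3(119.1) = 357.4
Total out = 740.9 kmol; y_Q = 231.5 / 740.9 = 0.3124.

0.312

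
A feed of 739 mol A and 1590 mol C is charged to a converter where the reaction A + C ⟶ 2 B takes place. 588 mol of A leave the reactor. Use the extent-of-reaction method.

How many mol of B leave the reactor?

302 mol

For A: n = n₀ − 1ξ → 588 = 739 − 1ξ, giving ξ = 151 mol.
Outlet amounts (n = n₀ + ν ξ):
  A: 739 − 1(151) = 588
  C: 1590 − 1(151) = 1439
  B: 0 + 2(151) = 302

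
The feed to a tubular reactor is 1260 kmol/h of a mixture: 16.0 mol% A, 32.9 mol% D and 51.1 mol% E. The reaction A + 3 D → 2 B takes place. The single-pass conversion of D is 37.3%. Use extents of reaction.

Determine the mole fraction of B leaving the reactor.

0.0891

D reacted = 0.373 × 414.5 = 154.6 kmol/h; ν_D = −3, so ξ = 154.6/3 = 51.54 kmol/h.
Outlet amounts (n = n₀ + ν ξ):
  A: 201.6 − 1(51.54) = 150.1
  D: 414.5 − 3(51.54) = 259.9
  B: 0 + 2(51.54) = 103.1
  E: 643.9 (inert)
Total out = 1157 kmol/h; y_B = 103.1 / 1157 = 0.0891.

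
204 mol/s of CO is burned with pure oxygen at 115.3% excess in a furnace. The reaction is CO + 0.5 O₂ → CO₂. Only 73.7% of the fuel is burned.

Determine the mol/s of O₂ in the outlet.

Stoichiometric O₂ = 0.5 × 204 = 102 mol/s; O₂ fed = 102 × 2.153 = 219.6 mol/s.
Fuel reacted = 0.737 × 204 → ξ = 150.3 mol/s.
Outlet (n = n₀ + ν ξ):
  CO: 204 − 1(150.3) = 53.65
  O₂: 219.6 − 0.5(150.3) = 144.4
  CO₂: 0 + 1(150.3) = 150.3

144 mol/s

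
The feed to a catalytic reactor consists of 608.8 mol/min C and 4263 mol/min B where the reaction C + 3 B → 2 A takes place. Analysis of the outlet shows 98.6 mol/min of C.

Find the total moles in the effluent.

3850 mol/min

For C: n = n₀ − 1ξ → 98.6 = 608.8 − 1ξ, giving ξ = 510.2 mol/min.
Outlet amounts (n = n₀ + ν ξ):
  C: 608.8 − 1(510.2) = 98.6
  B: 4263 − 3(510.2) = 2732
  A: 0 + 2(510.2) = 1020
Total out = 98.6 + 2732 + 1020 = 3851 mol/min.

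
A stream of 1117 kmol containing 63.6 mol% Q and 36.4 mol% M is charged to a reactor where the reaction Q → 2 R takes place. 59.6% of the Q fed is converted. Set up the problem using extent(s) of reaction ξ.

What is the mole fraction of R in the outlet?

0.55

Q reacted = 0.596 × 710.4 = 423.4 kmol; ν_Q = −1, so ξ = 423.4/1 = 423.4 kmol.
Outlet amounts (n = n₀ + ν ξ):
  Q: 710.4 − 1(423.4) = 287
  R: 0 + 2(423.4) = 846.8
  M: 406.6 (inert)
Total out = 1540 kmol; y_R = 846.8 / 1540 = 0.5497.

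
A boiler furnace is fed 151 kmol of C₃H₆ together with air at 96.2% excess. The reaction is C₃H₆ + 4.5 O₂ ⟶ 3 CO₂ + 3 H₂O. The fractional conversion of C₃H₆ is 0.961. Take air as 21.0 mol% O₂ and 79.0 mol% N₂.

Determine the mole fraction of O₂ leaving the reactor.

Stoichiometric O₂ = 4.5 × 151 = 679.5 kmol; O₂ fed = 679.5 × 1.962 = 1333 kmol.
N₂ fed = 1333 × 79/21 = 5015 kmol.
Fuel reacted = 0.961 × 151 → ξ = 145.1 kmol.
Outlet (n = n₀ + ν ξ):
  C₃H₆: 151 − 1(145.1) = 5.889
  O₂: 1333 − 4.5(145.1) = 680.2
  N₂: 5015 (inert)
  CO₂: 0 + 3(145.1) = 435.3
  H₂O: 0 + 3(145.1) = 435.3
Total out = 6572 kmol; y_O₂ = 680.2 / 6572 = 0.1035.

0.103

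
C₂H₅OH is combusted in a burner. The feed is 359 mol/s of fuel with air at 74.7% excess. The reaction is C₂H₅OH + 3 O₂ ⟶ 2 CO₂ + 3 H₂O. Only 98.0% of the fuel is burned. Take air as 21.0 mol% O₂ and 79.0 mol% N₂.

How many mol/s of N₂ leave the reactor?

Stoichiometric O₂ = 3 × 359 = 1077 mol/s; O₂ fed = 1077 × 1.747 = 1882 mol/s.
N₂ fed = 1882 × 79/21 = 7078 mol/s.
Fuel reacted = 0.98 × 359 → ξ = 351.8 mol/s.
Outlet (n = n₀ + ν ξ):
  C₂H₅OH: 359 − 1(351.8) = 7.18
  O₂: 1882 − 3(351.8) = 826.1
  N₂: 7078 (inert)
  CO₂: 0 + 2(351.8) = 703.6
  H₂O: 0 + 3(351.8) = 1055

7080 mol/s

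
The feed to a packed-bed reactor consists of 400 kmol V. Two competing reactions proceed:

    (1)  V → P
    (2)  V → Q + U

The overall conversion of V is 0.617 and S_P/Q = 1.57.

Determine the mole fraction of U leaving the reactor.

0.194

Conversion of V: V consumed = 0.617 × 400 = 246.8 kmol = 1ξ₁ + 1ξ₂.
Selectivity: 1ξ₁ / (1ξ₂) = 1.57 → ξ₁ = 1.57 ξ₂.
Substitute: (1·1.57 + 1) ξ₂ = 246.8 → ξ₂ = 96.03 kmol, ξ₁ = 150.8 kmol.
Outlet amounts (n = n₀ + Σ ν·ξ):
  V: 400 − 1(150.8) − 1(96.03) = 153.2
  P: 0 + 1(150.8) = 150.8
  Q: 0 + 1(96.03) = 96.03
  U: 0 + 1(96.03) = 96.03
Total out = 496 kmol; y_U = 96.03 / 496 = 0.1936.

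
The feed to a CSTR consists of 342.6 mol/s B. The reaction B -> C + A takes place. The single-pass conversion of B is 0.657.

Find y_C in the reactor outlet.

0.396

B reacted = 0.657 × 342.6 = 225.1 mol/s; ν_B = −1, so ξ = 225.1/1 = 225.1 mol/s.
Outlet amounts (n = n₀ + ν ξ):
  B: 342.6 − 1(225.1) = 117.5
  C: 0 + 1(225.1) = 225.1
  A: 0 + 1(225.1) = 225.1
Total out = 567.7 mol/s; y_C = 225.1 / 567.7 = 0.3965.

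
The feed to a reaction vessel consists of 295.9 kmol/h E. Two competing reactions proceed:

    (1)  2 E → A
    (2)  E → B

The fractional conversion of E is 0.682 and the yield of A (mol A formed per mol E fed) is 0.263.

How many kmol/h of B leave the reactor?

Yield of A: 1ξ₁ / 295.9 = 0.263 → ξ₁ = 77.82 kmol/h.
Conversion of E: 2ξ₁ + 1ξ₂ = 0.682 × 295.9 = 201.8 → ξ₂ = 46.16 kmol/h.
Outlet amounts (n = n₀ + Σ ν·ξ):
  E: 295.9 − 2(77.82) − 1(46.16) = 94.1
  A: 0 + 1(77.82) = 77.82
  B: 0 + 1(46.16) = 46.16

46.2 kmol/h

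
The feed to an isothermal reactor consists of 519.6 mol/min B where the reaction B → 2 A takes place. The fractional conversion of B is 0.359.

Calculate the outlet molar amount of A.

373 mol/min

B reacted = 0.359 × 519.6 = 186.5 mol/min; ν_B = −1, so ξ = 186.5/1 = 186.5 mol/min.
Outlet amounts (n = n₀ + ν ξ):
  B: 519.6 − 1(186.5) = 333.1
  A: 0 + 2(186.5) = 373.1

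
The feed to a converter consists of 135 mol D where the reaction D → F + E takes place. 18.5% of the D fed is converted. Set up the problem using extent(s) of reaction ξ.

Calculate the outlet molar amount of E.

25 mol

D reacted = 0.185 × 135 = 24.98 mol; ν_D = −1, so ξ = 24.98/1 = 24.98 mol.
Outlet amounts (n = n₀ + ν ξ):
  D: 135 − 1(24.98) = 110
  F: 0 + 1(24.98) = 24.98
  E: 0 + 1(24.98) = 24.98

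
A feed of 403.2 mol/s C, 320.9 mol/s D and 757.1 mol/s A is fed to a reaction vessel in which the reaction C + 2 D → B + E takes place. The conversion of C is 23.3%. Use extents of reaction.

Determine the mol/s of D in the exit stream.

C reacted = 0.233 × 403.2 = 93.95 mol/s; ν_C = −1, so ξ = 93.95/1 = 93.95 mol/s.
Outlet amounts (n = n₀ + ν ξ):
  C: 403.2 − 1(93.95) = 309.3
  D: 320.9 − 2(93.95) = 133
  B: 0 + 1(93.95) = 93.95
  E: 0 + 1(93.95) = 93.95
  A: 757.1 (inert)

133 mol/s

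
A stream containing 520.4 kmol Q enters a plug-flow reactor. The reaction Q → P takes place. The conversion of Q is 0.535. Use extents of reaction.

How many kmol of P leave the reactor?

Q reacted = 0.535 × 520.4 = 278.4 kmol; ν_Q = −1, so ξ = 278.4/1 = 278.4 kmol.
Outlet amounts (n = n₀ + ν ξ):
  Q: 520.4 − 1(278.4) = 242
  P: 0 + 1(278.4) = 278.4

278 kmol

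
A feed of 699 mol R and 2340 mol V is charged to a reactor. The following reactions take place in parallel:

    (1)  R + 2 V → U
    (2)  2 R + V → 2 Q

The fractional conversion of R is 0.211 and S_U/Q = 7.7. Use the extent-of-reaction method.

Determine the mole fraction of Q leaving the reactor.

Conversion of R: R consumed = 0.211 × 699 = 147.5 mol = 1ξ₁ + 2ξ₂.
Selectivity: 1ξ₁ / (2ξ₂) = 7.7 → ξ₁ = 15.4 ξ₂.
Substitute: (1·15.4 + 2) ξ₂ = 147.5 → ξ₂ = 8.476 mol, ξ₁ = 130.5 mol.
Outlet amounts (n = n₀ + Σ ν·ξ):
  R: 699 − 1(130.5) − 2(8.476) = 551.5
  V: 2340 − 2(130.5) − 1(8.476) = 2070
  U: 0 + 1(130.5) = 130.5
  Q: 0 + 2(8.476) = 16.95
Total out = 2769 mol; y_Q = 16.95 / 2769 = 0.006121.

0.00612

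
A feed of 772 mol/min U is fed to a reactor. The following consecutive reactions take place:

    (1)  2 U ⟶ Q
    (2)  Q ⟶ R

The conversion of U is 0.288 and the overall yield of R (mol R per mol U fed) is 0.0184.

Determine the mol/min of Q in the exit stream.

97 mol/min

Conversion of U: U consumed = 2ξ₁ = 0.288 × 772 → ξ₁ = 111.2 mol/min.
Yield of R: 1ξ₂ / 772 = 0.0184 → ξ₂ = 14.2 mol/min.
Outlet amounts (n = n₀ + Σ ν·ξ):
  U: 772 − 2(111.2) = 549.7
  Q: 0 + 1(111.2) − 1(14.2) = 96.96
  R: 0 + 1(14.2) = 14.2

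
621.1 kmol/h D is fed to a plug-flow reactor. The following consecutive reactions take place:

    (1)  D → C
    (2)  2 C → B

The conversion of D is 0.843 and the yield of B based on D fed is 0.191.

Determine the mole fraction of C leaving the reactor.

Conversion of D: D consumed = 1ξ₁ = 0.843 × 621.1 → ξ₁ = 523.6 kmol/h.
Yield of B: 1ξ₂ / 621.1 = 0.191 → ξ₂ = 118.6 kmol/h.
Outlet amounts (n = n₀ + Σ ν·ξ):
  D: 621.1 − 1(523.6) = 97.51
  C: 0 + 1(523.6) − 2(118.6) = 286.3
  B: 0 + 1(118.6) = 118.6
Total out = 502.5 kmol/h; y_C = 286.3 / 502.5 = 0.5698.

0.57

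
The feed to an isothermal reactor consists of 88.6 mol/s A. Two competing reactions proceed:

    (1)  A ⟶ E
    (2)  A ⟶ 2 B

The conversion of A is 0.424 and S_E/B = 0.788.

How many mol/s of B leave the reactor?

Conversion of A: A consumed = 0.424 × 88.6 = 37.57 mol/s = 1ξ₁ + 1ξ₂.
Selectivity: 1ξ₁ / (2ξ₂) = 0.788 → ξ₁ = 1.576 ξ₂.
Substitute: (1·1.576 + 1) ξ₂ = 37.57 → ξ₂ = 14.58 mol/s, ξ₁ = 22.98 mol/s.
Outlet amounts (n = n₀ + Σ ν·ξ):
  A: 88.6 − 1(22.98) − 1(14.58) = 51.03
  E: 0 + 1(22.98) = 22.98
  B: 0 + 2(14.58) = 29.17

29.2 mol/s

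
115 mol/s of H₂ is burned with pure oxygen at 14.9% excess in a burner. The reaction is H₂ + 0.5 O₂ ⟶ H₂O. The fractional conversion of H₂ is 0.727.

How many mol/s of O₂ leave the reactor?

Stoichiometric O₂ = 0.5 × 115 = 57.5 mol/s; O₂ fed = 57.5 × 1.149 = 66.07 mol/s.
Fuel reacted = 0.727 × 115 → ξ = 83.61 mol/s.
Outlet (n = n₀ + ν ξ):
  H₂: 115 − 1(83.61) = 31.39
  O₂: 66.07 − 0.5(83.61) = 24.26
  H₂O: 0 + 1(83.61) = 83.61

24.3 mol/s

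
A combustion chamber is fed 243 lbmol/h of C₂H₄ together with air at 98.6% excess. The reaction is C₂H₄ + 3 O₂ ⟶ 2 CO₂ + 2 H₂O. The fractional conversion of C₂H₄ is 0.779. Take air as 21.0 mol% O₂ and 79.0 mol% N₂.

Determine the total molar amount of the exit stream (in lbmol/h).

7140 lbmol/h

Stoichiometric O₂ = 3 × 243 = 729 lbmol/h; O₂ fed = 729 × 1.986 = 1448 lbmol/h.
N₂ fed = 1448 × 79/21 = 5446 lbmol/h.
Fuel reacted = 0.779 × 243 → ξ = 189.3 lbmol/h.
Outlet (n = n₀ + ν ξ):
  C₂H₄: 243 − 1(189.3) = 53.7
  O₂: 1448 − 3(189.3) = 879.9
  N₂: 5446 (inert)
  CO₂: 0 + 2(189.3) = 378.6
  H₂O: 0 + 2(189.3) = 378.6
Total out = 53.7 + 879.9 + 5446 + 378.6 + 378.6 = 7137 lbmol/h.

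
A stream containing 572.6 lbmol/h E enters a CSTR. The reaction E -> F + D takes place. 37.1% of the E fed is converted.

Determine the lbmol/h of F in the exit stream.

212 lbmol/h

E reacted = 0.371 × 572.6 = 212.4 lbmol/h; ν_E = −1, so ξ = 212.4/1 = 212.4 lbmol/h.
Outlet amounts (n = n₀ + ν ξ):
  E: 572.6 − 1(212.4) = 360.2
  F: 0 + 1(212.4) = 212.4
  D: 0 + 1(212.4) = 212.4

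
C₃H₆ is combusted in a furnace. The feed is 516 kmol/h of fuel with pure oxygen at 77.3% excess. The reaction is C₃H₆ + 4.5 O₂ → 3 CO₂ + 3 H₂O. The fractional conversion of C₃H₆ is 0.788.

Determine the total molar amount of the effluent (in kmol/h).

4840 kmol/h

Stoichiometric O₂ = 4.5 × 516 = 2322 kmol/h; O₂ fed = 2322 × 1.773 = 4117 kmol/h.
Fuel reacted = 0.788 × 516 → ξ = 406.6 kmol/h.
Outlet (n = n₀ + ν ξ):
  C₃H₆: 516 − 1(406.6) = 109.4
  O₂: 4117 − 4.5(406.6) = 2287
  CO₂: 0 + 3(406.6) = 1220
  H₂O: 0 + 3(406.6) = 1220
Total out = 109.4 + 2287 + 1220 + 1220 = 4836 kmol/h.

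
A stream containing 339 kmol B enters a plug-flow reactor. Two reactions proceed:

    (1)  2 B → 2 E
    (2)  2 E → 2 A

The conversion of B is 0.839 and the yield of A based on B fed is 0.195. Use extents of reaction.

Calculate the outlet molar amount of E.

218 kmol

Conversion of B: B consumed = 2ξ₁ = 0.839 × 339 → ξ₁ = 142.2 kmol.
Yield of A: 2ξ₂ / 339 = 0.195 → ξ₂ = 33.05 kmol.
Outlet amounts (n = n₀ + Σ ν·ξ):
  B: 339 − 2(142.2) = 54.58
  E: 0 + 2(142.2) − 2(33.05) = 218.3
  A: 0 + 2(33.05) = 66.11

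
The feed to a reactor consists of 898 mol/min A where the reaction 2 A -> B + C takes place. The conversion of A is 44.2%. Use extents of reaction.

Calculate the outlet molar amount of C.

A reacted = 0.442 × 898 = 396.9 mol/min; ν_A = −2, so ξ = 396.9/2 = 198.5 mol/min.
Outlet amounts (n = n₀ + ν ξ):
  A: 898 − 2(198.5) = 501.1
  B: 0 + 1(198.5) = 198.5
  C: 0 + 1(198.5) = 198.5

198 mol/min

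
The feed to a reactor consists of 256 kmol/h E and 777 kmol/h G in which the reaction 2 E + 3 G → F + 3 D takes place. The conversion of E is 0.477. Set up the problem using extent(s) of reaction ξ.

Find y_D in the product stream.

E reacted = 0.477 × 256 = 122.1 kmol/h; ν_E = −2, so ξ = 122.1/2 = 61.06 kmol/h.
Outlet amounts (n = n₀ + ν ξ):
  E: 256 − 2(61.06) = 133.9
  G: 777 − 3(61.06) = 593.8
  F: 0 + 1(61.06) = 61.06
  D: 0 + 3(61.06) = 183.2
Total out = 971.9 kmol/h; y_D = 183.2 / 971.9 = 0.1885.

0.188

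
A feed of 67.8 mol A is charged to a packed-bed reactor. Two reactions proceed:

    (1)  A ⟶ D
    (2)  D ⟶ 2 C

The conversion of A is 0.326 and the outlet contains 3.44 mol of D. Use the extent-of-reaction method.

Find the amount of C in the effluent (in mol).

Conversion of A: A consumed = 1ξ₁ = 0.326 × 67.8 → ξ₁ = 22.1 mol.
D balance: n_D = 0 + 1ξ₁ − 1ξ₂ = 3.44 → ξ₂ = (1·22.1 − 3.44)/1 = 18.66 mol.
Outlet amounts (n = n₀ + Σ ν·ξ):
  A: 67.8 − 1(22.1) = 45.7
  D: 0 + 1(22.1) − 1(18.66) = 3.44
  C: 0 + 2(18.66) = 37.33

37.3 mol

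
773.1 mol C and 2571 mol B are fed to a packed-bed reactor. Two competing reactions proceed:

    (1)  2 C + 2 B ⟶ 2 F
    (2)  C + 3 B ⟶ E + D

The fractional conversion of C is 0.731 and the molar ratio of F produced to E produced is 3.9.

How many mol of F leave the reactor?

Conversion of C: C consumed = 0.731 × 773.1 = 565.1 mol = 2ξ₁ + 1ξ₂.
Selectivity: 2ξ₁ / (1ξ₂) = 3.9 → ξ₁ = 1.95 ξ₂.
Substitute: (2·1.95 + 1) ξ₂ = 565.1 → ξ₂ = 115.3 mol, ξ₁ = 224.9 mol.
Outlet amounts (n = n₀ + Σ ν·ξ):
  C: 773.1 − 2(224.9) − 1(115.3) = 208
  B: 2571 − 2(224.9) − 3(115.3) = 1775
  F: 0 + 2(224.9) = 449.8
  E: 0 + 1(115.3) = 115.3
  D: 0 + 1(115.3) = 115.3

450 mol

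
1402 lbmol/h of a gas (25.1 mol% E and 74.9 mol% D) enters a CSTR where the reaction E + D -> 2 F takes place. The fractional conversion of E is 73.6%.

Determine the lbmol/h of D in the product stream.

E reacted = 0.736 × 351.9 = 259 lbmol/h; ν_E = −1, so ξ = 259/1 = 259 lbmol/h.
Outlet amounts (n = n₀ + ν ξ):
  E: 351.9 − 1(259) = 92.9
  D: 1050 − 1(259) = 791.1
  F: 0 + 2(259) = 518

791 lbmol/h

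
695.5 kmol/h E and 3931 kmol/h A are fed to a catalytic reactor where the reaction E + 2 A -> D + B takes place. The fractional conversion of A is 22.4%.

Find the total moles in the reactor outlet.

4190 kmol/h

A reacted = 0.224 × 3931 = 880.5 kmol/h; ν_A = −2, so ξ = 880.5/2 = 440.3 kmol/h.
Outlet amounts (n = n₀ + ν ξ):
  E: 695.5 − 1(440.3) = 255.2
  A: 3931 − 2(440.3) = 3050
  D: 0 + 1(440.3) = 440.3
  B: 0 + 1(440.3) = 440.3
Total out = 255.2 + 3050 + 440.3 + 440.3 = 4186 kmol/h.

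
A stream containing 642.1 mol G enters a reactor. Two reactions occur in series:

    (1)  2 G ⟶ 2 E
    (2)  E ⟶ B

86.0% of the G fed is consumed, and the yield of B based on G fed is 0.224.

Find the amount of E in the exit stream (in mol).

Conversion of G: G consumed = 2ξ₁ = 0.86 × 642.1 → ξ₁ = 276.1 mol.
Yield of B: 1ξ₂ / 642.1 = 0.224 → ξ₂ = 143.8 mol.
Outlet amounts (n = n₀ + Σ ν·ξ):
  G: 642.1 − 2(276.1) = 89.89
  E: 0 + 2(276.1) − 1(143.8) = 408.4
  B: 0 + 1(143.8) = 143.8

408 mol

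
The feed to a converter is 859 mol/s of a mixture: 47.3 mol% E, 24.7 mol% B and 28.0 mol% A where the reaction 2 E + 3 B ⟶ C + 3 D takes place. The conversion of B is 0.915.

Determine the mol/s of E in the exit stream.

277 mol/s

B reacted = 0.915 × 212.2 = 194.1 mol/s; ν_B = −3, so ξ = 194.1/3 = 64.71 mol/s.
Outlet amounts (n = n₀ + ν ξ):
  E: 406.3 − 2(64.71) = 276.9
  B: 212.2 − 3(64.71) = 18.03
  C: 0 + 1(64.71) = 64.71
  D: 0 + 3(64.71) = 194.1
  A: 240.5 (inert)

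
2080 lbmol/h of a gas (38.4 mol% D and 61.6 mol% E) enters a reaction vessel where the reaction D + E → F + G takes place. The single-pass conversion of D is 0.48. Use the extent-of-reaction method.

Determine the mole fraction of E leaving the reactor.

0.432

D reacted = 0.48 × 798.7 = 383.4 lbmol/h; ν_D = −1, so ξ = 383.4/1 = 383.4 lbmol/h.
Outlet amounts (n = n₀ + ν ξ):
  D: 798.7 − 1(383.4) = 415.3
  E: 1281 − 1(383.4) = 897.9
  F: 0 + 1(383.4) = 383.4
  G: 0 + 1(383.4) = 383.4
Total out = 2080 lbmol/h; y_E = 897.9 / 2080 = 0.4317.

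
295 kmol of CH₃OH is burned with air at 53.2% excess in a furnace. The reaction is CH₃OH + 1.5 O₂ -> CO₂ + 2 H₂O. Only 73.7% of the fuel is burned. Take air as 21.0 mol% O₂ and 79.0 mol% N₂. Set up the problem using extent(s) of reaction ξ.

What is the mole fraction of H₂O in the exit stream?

Stoichiometric O₂ = 1.5 × 295 = 442.5 kmol; O₂ fed = 442.5 × 1.532 = 677.9 kmol.
N₂ fed = 677.9 × 79/21 = 2550 kmol.
Fuel reacted = 0.737 × 295 → ξ = 217.4 kmol.
Outlet (n = n₀ + ν ξ):
  CH₃OH: 295 − 1(217.4) = 77.59
  O₂: 677.9 − 1.5(217.4) = 351.8
  N₂: 2550 (inert)
  CO₂: 0 + 1(217.4) = 217.4
  H₂O: 0 + 2(217.4) = 434.8
Total out = 3632 kmol; y_H₂O = 434.8 / 3632 = 0.1197.

0.12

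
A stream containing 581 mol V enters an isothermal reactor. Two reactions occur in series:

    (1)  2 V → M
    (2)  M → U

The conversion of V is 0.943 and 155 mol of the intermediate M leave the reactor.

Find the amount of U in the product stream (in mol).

Conversion of V: V consumed = 2ξ₁ = 0.943 × 581 → ξ₁ = 273.9 mol.
M balance: n_M = 0 + 1ξ₁ − 1ξ₂ = 155 → ξ₂ = (1·273.9 − 155)/1 = 118.9 mol.
Outlet amounts (n = n₀ + Σ ν·ξ):
  V: 581 − 2(273.9) = 33.12
  M: 0 + 1(273.9) − 1(118.9) = 155
  U: 0 + 1(118.9) = 118.9

119 mol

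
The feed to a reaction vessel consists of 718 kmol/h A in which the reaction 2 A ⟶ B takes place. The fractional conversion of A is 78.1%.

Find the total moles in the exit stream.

438 kmol/h

A reacted = 0.781 × 718 = 560.8 kmol/h; ν_A = −2, so ξ = 560.8/2 = 280.4 kmol/h.
Outlet amounts (n = n₀ + ν ξ):
  A: 718 − 2(280.4) = 157.2
  B: 0 + 1(280.4) = 280.4
Total out = 157.2 + 280.4 = 437.6 kmol/h.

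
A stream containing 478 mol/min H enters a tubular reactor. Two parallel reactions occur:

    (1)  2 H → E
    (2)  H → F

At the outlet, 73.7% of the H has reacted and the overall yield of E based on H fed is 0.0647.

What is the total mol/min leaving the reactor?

Yield of E: 1ξ₁ / 478 = 0.0647 → ξ₁ = 30.93 mol/min.
Conversion of H: 2ξ₁ + 1ξ₂ = 0.737 × 478 = 352.3 → ξ₂ = 290.4 mol/min.
Outlet amounts (n = n₀ + Σ ν·ξ):
  H: 478 − 2(30.93) − 1(290.4) = 125.7
  E: 0 + 1(30.93) = 30.93
  F: 0 + 1(290.4) = 290.4
Total out = 125.7 + 30.93 + 290.4 = 447.1 mol/min.

447 mol/min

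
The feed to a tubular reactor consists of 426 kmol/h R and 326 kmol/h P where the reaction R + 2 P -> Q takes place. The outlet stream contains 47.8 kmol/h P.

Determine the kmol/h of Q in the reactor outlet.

139 kmol/h

For P: n = n₀ − 2ξ → 47.8 = 326 − 2ξ, giving ξ = 139.1 kmol/h.
Outlet amounts (n = n₀ + ν ξ):
  R: 426 − 1(139.1) = 286.9
  P: 326 − 2(139.1) = 47.8
  Q: 0 + 1(139.1) = 139.1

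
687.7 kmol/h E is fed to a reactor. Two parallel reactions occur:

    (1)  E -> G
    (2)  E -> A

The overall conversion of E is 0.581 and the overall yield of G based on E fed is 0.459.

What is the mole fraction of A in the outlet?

Yield of G: 1ξ₁ / 687.7 = 0.459 → ξ₁ = 315.7 kmol/h.
Conversion of E: 1ξ₁ + 1ξ₂ = 0.581 × 687.7 = 399.6 → ξ₂ = 83.9 kmol/h.
Outlet amounts (n = n₀ + Σ ν·ξ):
  E: 687.7 − 1(315.7) − 1(83.9) = 288.1
  G: 0 + 1(315.7) = 315.7
  A: 0 + 1(83.9) = 83.9
Total out = 687.7 kmol/h; y_A = 83.9 / 687.7 = 0.122.

0.122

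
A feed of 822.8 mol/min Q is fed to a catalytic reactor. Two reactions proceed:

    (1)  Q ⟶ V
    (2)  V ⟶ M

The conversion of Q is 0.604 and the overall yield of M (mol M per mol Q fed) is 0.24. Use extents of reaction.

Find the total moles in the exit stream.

Conversion of Q: Q consumed = 1ξ₁ = 0.604 × 822.8 → ξ₁ = 497 mol/min.
Yield of M: 1ξ₂ / 822.8 = 0.24 → ξ₂ = 197.5 mol/min.
Outlet amounts (n = n₀ + Σ ν·ξ):
  Q: 822.8 − 1(497) = 325.8
  V: 0 + 1(497) − 1(197.5) = 299.5
  M: 0 + 1(197.5) = 197.5
Total out = 325.8 + 299.5 + 197.5 = 822.8 mol/min.

823 mol/min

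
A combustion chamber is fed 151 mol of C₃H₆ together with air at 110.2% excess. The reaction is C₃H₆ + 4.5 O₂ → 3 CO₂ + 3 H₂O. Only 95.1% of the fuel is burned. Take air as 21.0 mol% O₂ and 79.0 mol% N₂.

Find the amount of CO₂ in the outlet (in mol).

Stoichiometric O₂ = 4.5 × 151 = 679.5 mol; O₂ fed = 679.5 × 2.102 = 1428 mol.
N₂ fed = 1428 × 79/21 = 5373 mol.
Fuel reacted = 0.951 × 151 → ξ = 143.6 mol.
Outlet (n = n₀ + ν ξ):
  C₃H₆: 151 − 1(143.6) = 7.399
  O₂: 1428 − 4.5(143.6) = 782.1
  N₂: 5373 (inert)
  CO₂: 0 + 3(143.6) = 430.8
  H₂O: 0 + 3(143.6) = 430.8

431 mol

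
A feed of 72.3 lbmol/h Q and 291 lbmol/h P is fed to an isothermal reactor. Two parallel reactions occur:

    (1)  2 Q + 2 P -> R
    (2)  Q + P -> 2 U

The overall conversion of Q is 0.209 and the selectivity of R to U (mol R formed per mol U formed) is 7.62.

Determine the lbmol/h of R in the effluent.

Conversion of Q: Q consumed = 0.209 × 72.3 = 15.11 lbmol/h = 2ξ₁ + 1ξ₂.
Selectivity: 1ξ₁ / (2ξ₂) = 7.62 → ξ₁ = 15.24 ξ₂.
Substitute: (2·15.24 + 1) ξ₂ = 15.11 → ξ₂ = 0.48 lbmol/h, ξ₁ = 7.315 lbmol/h.
Outlet amounts (n = n₀ + Σ ν·ξ):
  Q: 72.3 − 2(7.315) − 1(0.48) = 57.19
  P: 291 − 2(7.315) − 1(0.48) = 275.9
  R: 0 + 1(7.315) = 7.315
  U: 0 + 2(0.48) = 0.96

7.32 lbmol/h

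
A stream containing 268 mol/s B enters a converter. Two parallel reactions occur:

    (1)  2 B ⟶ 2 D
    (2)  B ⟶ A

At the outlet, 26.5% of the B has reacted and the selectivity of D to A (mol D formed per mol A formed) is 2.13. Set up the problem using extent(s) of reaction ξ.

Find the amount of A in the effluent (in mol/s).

Conversion of B: B consumed = 0.265 × 268 = 71.02 mol/s = 2ξ₁ + 1ξ₂.
Selectivity: 2ξ₁ / (1ξ₂) = 2.13 → ξ₁ = 1.065 ξ₂.
Substitute: (2·1.065 + 1) ξ₂ = 71.02 → ξ₂ = 22.69 mol/s, ξ₁ = 24.16 mol/s.
Outlet amounts (n = n₀ + Σ ν·ξ):
  B: 268 − 2(24.16) − 1(22.69) = 197
  D: 0 + 2(24.16) = 48.33
  A: 0 + 1(22.69) = 22.69

22.7 mol/s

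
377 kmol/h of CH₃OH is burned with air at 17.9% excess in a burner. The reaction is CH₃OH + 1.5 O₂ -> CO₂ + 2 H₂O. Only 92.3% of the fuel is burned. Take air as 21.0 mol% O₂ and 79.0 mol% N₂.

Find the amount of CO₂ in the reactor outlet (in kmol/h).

348 kmol/h

Stoichiometric O₂ = 1.5 × 377 = 565.5 kmol/h; O₂ fed = 565.5 × 1.179 = 666.7 kmol/h.
N₂ fed = 666.7 × 79/21 = 2508 kmol/h.
Fuel reacted = 0.923 × 377 → ξ = 348 kmol/h.
Outlet (n = n₀ + ν ξ):
  CH₃OH: 377 − 1(348) = 29.03
  O₂: 666.7 − 1.5(348) = 144.8
  N₂: 2508 (inert)
  CO₂: 0 + 1(348) = 348
  H₂O: 0 + 2(348) = 695.9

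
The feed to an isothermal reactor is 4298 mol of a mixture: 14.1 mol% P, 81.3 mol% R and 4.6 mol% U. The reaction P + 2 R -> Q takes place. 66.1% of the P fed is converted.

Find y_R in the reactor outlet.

0.77

P reacted = 0.661 × 606 = 400.6 mol; ν_P = −1, so ξ = 400.6/1 = 400.6 mol.
Outlet amounts (n = n₀ + ν ξ):
  P: 606 − 1(400.6) = 205.4
  R: 3494 − 2(400.6) = 2693
  Q: 0 + 1(400.6) = 400.6
  U: 197.7 (inert)
Total out = 3497 mol; y_R = 2693 / 3497 = 0.7702.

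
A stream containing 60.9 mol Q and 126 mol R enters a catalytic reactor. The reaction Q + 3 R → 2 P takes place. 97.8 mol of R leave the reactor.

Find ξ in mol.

ξ = 9.4 mol

For R: n = n₀ − 3ξ → 97.8 = 126 − 3ξ, giving ξ = 9.4 mol.
Outlet amounts (n = n₀ + ν ξ):
  Q: 60.9 − 1(9.4) = 51.5
  R: 126 − 3(9.4) = 97.8
  P: 0 + 2(9.4) = 18.8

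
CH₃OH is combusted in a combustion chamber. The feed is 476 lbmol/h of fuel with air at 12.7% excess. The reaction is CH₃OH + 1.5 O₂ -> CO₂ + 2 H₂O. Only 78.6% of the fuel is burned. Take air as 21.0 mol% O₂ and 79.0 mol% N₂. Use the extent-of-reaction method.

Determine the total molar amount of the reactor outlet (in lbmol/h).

Stoichiometric O₂ = 1.5 × 476 = 714 lbmol/h; O₂ fed = 714 × 1.127 = 804.7 lbmol/h.
N₂ fed = 804.7 × 79/21 = 3027 lbmol/h.
Fuel reacted = 0.786 × 476 → ξ = 374.1 lbmol/h.
Outlet (n = n₀ + ν ξ):
  CH₃OH: 476 − 1(374.1) = 101.9
  O₂: 804.7 − 1.5(374.1) = 243.5
  N₂: 3027 (inert)
  CO₂: 0 + 1(374.1) = 374.1
  H₂O: 0 + 2(374.1) = 748.3
Total out = 101.9 + 243.5 + 3027 + 374.1 + 748.3 = 4495 lbmol/h.

4490 lbmol/h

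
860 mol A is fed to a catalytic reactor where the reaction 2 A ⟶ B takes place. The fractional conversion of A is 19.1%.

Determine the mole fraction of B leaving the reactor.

0.106

A reacted = 0.191 × 860 = 164.3 mol; ν_A = −2, so ξ = 164.3/2 = 82.13 mol.
Outlet amounts (n = n₀ + ν ξ):
  A: 860 − 2(82.13) = 695.7
  B: 0 + 1(82.13) = 82.13
Total out = 777.9 mol; y_B = 82.13 / 777.9 = 0.1056.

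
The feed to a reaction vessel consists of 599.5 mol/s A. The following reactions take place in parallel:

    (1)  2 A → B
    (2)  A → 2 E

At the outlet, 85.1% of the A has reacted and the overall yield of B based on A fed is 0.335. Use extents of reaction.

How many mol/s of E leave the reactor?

217 mol/s

Yield of B: 1ξ₁ / 599.5 = 0.335 → ξ₁ = 200.8 mol/s.
Conversion of A: 2ξ₁ + 1ξ₂ = 0.851 × 599.5 = 510.2 → ξ₂ = 108.5 mol/s.
Outlet amounts (n = n₀ + Σ ν·ξ):
  A: 599.5 − 2(200.8) − 1(108.5) = 89.33
  B: 0 + 1(200.8) = 200.8
  E: 0 + 2(108.5) = 217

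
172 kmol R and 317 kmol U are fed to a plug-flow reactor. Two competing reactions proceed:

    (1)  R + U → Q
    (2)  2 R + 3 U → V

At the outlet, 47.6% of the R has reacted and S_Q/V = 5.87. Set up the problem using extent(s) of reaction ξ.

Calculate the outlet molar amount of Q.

61.1 kmol

Conversion of R: R consumed = 0.476 × 172 = 81.87 kmol = 1ξ₁ + 2ξ₂.
Selectivity: 1ξ₁ / (1ξ₂) = 5.87 → ξ₁ = 5.87 ξ₂.
Substitute: (1·5.87 + 2) ξ₂ = 81.87 → ξ₂ = 10.4 kmol, ξ₁ = 61.07 kmol.
Outlet amounts (n = n₀ + Σ ν·ξ):
  R: 172 − 1(61.07) − 2(10.4) = 90.13
  U: 317 − 1(61.07) − 3(10.4) = 224.7
  Q: 0 + 1(61.07) = 61.07
  V: 0 + 1(10.4) = 10.4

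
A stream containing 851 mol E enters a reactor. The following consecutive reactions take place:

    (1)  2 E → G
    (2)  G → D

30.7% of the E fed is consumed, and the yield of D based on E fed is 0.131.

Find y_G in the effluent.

0.0266

Conversion of E: E consumed = 2ξ₁ = 0.307 × 851 → ξ₁ = 130.6 mol.
Yield of D: 1ξ₂ / 851 = 0.131 → ξ₂ = 111.5 mol.
Outlet amounts (n = n₀ + Σ ν·ξ):
  E: 851 − 2(130.6) = 589.7
  G: 0 + 1(130.6) − 1(111.5) = 19.15
  D: 0 + 1(111.5) = 111.5
Total out = 720.4 mol; y_G = 19.15 / 720.4 = 0.02658.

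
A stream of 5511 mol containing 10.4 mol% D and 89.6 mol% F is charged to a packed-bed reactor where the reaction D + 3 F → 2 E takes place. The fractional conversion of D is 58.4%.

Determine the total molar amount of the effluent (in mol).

D reacted = 0.584 × 573.1 = 334.7 mol; ν_D = −1, so ξ = 334.7/1 = 334.7 mol.
Outlet amounts (n = n₀ + ν ξ):
  D: 573.1 − 1(334.7) = 238.4
  F: 4938 − 3(334.7) = 3934
  E: 0 + 2(334.7) = 669.4
Total out = 238.4 + 3934 + 669.4 = 4842 mol.

4840 mol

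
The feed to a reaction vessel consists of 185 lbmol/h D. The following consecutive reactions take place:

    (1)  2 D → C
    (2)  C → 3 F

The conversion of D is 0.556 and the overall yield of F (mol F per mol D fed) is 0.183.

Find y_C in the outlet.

Conversion of D: D consumed = 2ξ₁ = 0.556 × 185 → ξ₁ = 51.43 lbmol/h.
Yield of F: 3ξ₂ / 185 = 0.183 → ξ₂ = 11.28 lbmol/h.
Outlet amounts (n = n₀ + Σ ν·ξ):
  D: 185 − 2(51.43) = 82.14
  C: 0 + 1(51.43) − 1(11.28) = 40.15
  F: 0 + 3(11.28) = 33.85
Total out = 156.1 lbmol/h; y_C = 40.15 / 156.1 = 0.2571.

0.257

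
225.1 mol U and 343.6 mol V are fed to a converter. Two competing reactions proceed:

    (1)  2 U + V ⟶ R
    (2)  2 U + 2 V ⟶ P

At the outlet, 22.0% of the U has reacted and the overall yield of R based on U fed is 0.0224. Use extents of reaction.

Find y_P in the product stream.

0.0395

Yield of R: 1ξ₁ / 225.1 = 0.0224 → ξ₁ = 5.042 mol.
Conversion of U: 2ξ₁ + 2ξ₂ = 0.22 × 225.1 = 49.52 → ξ₂ = 19.72 mol.
Outlet amounts (n = n₀ + Σ ν·ξ):
  U: 225.1 − 2(5.042) − 2(19.72) = 175.6
  V: 343.6 − 1(5.042) − 2(19.72) = 299.1
  R: 0 + 1(5.042) = 5.042
  P: 0 + 1(19.72) = 19.72
Total out = 499.5 mol; y_P = 19.72 / 499.5 = 0.03948.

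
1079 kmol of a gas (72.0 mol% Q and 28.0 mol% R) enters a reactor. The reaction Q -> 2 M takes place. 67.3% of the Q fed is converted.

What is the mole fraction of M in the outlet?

Q reacted = 0.673 × 776.9 = 522.8 kmol; ν_Q = −1, so ξ = 522.8/1 = 522.8 kmol.
Outlet amounts (n = n₀ + ν ξ):
  Q: 776.9 − 1(522.8) = 254
  M: 0 + 2(522.8) = 1046
  R: 302.1 (inert)
Total out = 1602 kmol; y_M = 1046 / 1602 = 0.6528.

0.653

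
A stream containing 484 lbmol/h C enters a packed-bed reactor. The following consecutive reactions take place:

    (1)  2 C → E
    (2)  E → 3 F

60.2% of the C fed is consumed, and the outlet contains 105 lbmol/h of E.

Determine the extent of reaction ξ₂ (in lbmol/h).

ξ₂ = 40.7 lbmol/h

Conversion of C: C consumed = 2ξ₁ = 0.602 × 484 → ξ₁ = 145.7 lbmol/h.
E balance: n_E = 0 + 1ξ₁ − 1ξ₂ = 105 → ξ₂ = (1·145.7 − 105)/1 = 40.68 lbmol/h.
Outlet amounts (n = n₀ + Σ ν·ξ):
  C: 484 − 2(145.7) = 192.6
  E: 0 + 1(145.7) − 1(40.68) = 105
  F: 0 + 3(40.68) = 122.1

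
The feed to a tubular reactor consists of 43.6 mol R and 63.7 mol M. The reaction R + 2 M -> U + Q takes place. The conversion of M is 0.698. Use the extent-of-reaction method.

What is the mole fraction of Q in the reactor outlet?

M reacted = 0.698 × 63.7 = 44.46 mol; ν_M = −2, so ξ = 44.46/2 = 22.23 mol.
Outlet amounts (n = n₀ + ν ξ):
  R: 43.6 − 1(22.23) = 21.37
  M: 63.7 − 2(22.23) = 19.24
  U: 0 + 1(22.23) = 22.23
  Q: 0 + 1(22.23) = 22.23
Total out = 85.07 mol; y_Q = 22.23 / 85.07 = 0.2613.

0.261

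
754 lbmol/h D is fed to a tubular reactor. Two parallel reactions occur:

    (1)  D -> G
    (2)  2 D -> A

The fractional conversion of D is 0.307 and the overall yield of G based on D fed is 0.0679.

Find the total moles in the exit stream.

Yield of G: 1ξ₁ / 754 = 0.0679 → ξ₁ = 51.2 lbmol/h.
Conversion of D: 1ξ₁ + 2ξ₂ = 0.307 × 754 = 231.5 → ξ₂ = 90.14 lbmol/h.
Outlet amounts (n = n₀ + Σ ν·ξ):
  D: 754 − 1(51.2) − 2(90.14) = 522.5
  G: 0 + 1(51.2) = 51.2
  A: 0 + 1(90.14) = 90.14
Total out = 522.5 + 51.2 + 90.14 = 663.9 lbmol/h.

664 lbmol/h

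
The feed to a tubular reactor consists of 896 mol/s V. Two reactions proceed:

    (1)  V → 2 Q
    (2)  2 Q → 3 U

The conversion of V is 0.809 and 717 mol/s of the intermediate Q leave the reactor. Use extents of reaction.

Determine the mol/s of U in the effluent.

Conversion of V: V consumed = 1ξ₁ = 0.809 × 896 → ξ₁ = 724.9 mol/s.
Q balance: n_Q = 0 + 2ξ₁ − 2ξ₂ = 717 → ξ₂ = (2·724.9 − 717)/2 = 366.4 mol/s.
Outlet amounts (n = n₀ + Σ ν·ξ):
  V: 896 − 1(724.9) = 171.1
  Q: 0 + 2(724.9) − 2(366.4) = 717
  U: 0 + 3(366.4) = 1099

1100 mol/s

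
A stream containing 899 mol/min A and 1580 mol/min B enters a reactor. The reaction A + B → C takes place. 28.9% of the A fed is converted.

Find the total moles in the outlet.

2220 mol/min

A reacted = 0.289 × 899 = 259.8 mol/min; ν_A = −1, so ξ = 259.8/1 = 259.8 mol/min.
Outlet amounts (n = n₀ + ν ξ):
  A: 899 − 1(259.8) = 639.2
  B: 1580 − 1(259.8) = 1320
  C: 0 + 1(259.8) = 259.8
Total out = 639.2 + 1320 + 259.8 = 2219 mol/min.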